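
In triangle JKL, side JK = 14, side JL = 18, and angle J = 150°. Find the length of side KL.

By the law of cosines: KL^2 = JK^2 + JL^2 - 2*JK*JL*cos(J)
KL^2 = 14^2 + 18^2 - 2*14*18*cos(150°)
KL^2 = 196 + 324 - 504*(-sqrt(3)/2)
KL^2 = 252*sqrt(3) + 520
KL = 2*sqrt(63*sqrt(3) + 130)

2*sqrt(63*sqrt(3) + 130)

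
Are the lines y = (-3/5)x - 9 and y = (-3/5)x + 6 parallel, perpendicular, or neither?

Slope of line 1: m1 = -3/5
Slope of line 2: m2 = -3/5
Since m1 = m2 = -3/5, the lines are parallel.

Parallel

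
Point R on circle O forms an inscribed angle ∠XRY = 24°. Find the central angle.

Central angle = 2 × 24° = 48° (inscribed angle theorem).

48°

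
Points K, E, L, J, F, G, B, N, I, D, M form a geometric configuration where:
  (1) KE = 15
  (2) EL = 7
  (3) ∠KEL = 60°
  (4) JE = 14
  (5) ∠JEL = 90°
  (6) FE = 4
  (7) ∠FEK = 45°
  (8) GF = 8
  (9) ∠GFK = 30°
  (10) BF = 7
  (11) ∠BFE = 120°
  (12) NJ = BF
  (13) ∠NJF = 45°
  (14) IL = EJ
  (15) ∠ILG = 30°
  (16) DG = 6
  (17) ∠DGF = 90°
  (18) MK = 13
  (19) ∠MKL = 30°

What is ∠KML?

Step 1: By the law of cosines on triangle LEK: LK² = 7² + 15² − 2·7·15·cos(60°) = 169, so LK = 13.
Step 2: By the law of cosines on triangle MKL: ML² = 13² + 13² − 2·13·13·cos(30°) = 45.28, so ML ≈ 6.73.
Step 3: By the inverse law of cosines on triangle KML: cos(∠KML) = (13² + 6.73² − 13²) / (2·13·6.73) = 45.28/174.96 = 0.2588, so ∠KML = 75°.

Therefore, the measure of angle ∠KML = 75°.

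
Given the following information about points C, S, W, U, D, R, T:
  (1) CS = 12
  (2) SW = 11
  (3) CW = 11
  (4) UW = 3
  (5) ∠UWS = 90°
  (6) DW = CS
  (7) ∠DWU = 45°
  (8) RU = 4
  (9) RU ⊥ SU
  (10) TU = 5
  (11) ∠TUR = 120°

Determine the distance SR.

Step 1: By the law of cosines on triangle UWS: US² = 3² + 11² − 2·3·11·cos(90°) = 130, so US = √130.
Step 2: By the law of cosines on triangle SUR: SR² = √130² + 4² − 2·√130·4·cos(90°) = 146, so SR = √146.

Therefore, the length of SR = √146.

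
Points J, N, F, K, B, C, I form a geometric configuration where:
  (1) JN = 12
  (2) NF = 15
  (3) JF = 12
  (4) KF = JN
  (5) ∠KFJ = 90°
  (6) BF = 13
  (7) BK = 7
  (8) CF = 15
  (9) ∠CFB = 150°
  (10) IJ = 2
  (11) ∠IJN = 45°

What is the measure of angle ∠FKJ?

From the given relations: KF = JN = 12.
Step 1: By the law of cosines on triangle KFJ: KJ² = 12² + 12² − 2·12·12·cos(90°) = 288, so KJ = 12·√2.
Step 2: By the inverse law of cosines on triangle FKJ: cos(∠FKJ) = (12² + (12·√2)² − 12²) / (2·12·12·√2) = 288/407.29 = 0.7071, so ∠FKJ = 45°.

Therefore, the measure of angle ∠FKJ = 45°.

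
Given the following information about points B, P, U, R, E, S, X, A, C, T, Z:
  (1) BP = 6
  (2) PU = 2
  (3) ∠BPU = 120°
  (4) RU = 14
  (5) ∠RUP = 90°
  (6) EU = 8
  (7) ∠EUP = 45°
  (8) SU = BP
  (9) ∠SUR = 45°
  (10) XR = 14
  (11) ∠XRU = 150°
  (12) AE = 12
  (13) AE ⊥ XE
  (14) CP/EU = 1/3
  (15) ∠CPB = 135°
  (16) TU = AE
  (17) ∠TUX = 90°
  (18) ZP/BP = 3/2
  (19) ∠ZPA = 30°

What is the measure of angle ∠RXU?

Step 1: By the law of cosines on triangle XRU: XU² = 14² + 14² − 2·14·14·cos(150°) = 731.48, so XU ≈ 27.05.
Step 2: By the inverse law of cosines on triangle RXU: cos(∠RXU) = (14² + 27.05² − 14²) / (2·14·27.05) = 731.48/757.29 = 0.9659, so ∠RXU = 15°.

Therefore, the measure of angle ∠RXU = 15°.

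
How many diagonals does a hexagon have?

Total line segments between 6 vertices = C(6,2) = 15.
Subtract the 6 sides: 15 - 6 = 9 diagonals.

9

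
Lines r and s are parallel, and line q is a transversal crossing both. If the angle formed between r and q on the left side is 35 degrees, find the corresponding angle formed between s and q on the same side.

When a transversal crosses parallel lines, angles in the same position at each intersection are called corresponding angles.
These are always equal, so the answer is 35 degrees.

35 degrees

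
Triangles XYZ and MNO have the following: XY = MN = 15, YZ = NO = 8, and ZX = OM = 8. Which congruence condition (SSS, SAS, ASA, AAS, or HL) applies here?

The given information provides:
XY = MN = 15, YZ = NO = 8, and ZX = OM = 8
This matches the SSS congruence theorem.
All three pairs of corresponding sides are equal (Side-Side-Side).

SSS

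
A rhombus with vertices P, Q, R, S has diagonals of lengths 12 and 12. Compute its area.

Area of a rhombus = (d1 * d2) / 2
Area = (12 * 12) / 2
Area = 144 / 2
Area = 72

72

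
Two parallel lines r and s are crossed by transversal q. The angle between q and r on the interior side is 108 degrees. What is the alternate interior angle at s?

Alternate interior angles are equal: 108 degrees.

108 degrees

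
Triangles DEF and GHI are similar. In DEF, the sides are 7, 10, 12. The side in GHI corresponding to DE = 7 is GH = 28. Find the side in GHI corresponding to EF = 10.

Since the triangles are similar, the ratio of corresponding sides is constant.
Scale factor k = GH / DE = 28 / 7 = 4
HI = k * EF = 4 * 10 = 40

40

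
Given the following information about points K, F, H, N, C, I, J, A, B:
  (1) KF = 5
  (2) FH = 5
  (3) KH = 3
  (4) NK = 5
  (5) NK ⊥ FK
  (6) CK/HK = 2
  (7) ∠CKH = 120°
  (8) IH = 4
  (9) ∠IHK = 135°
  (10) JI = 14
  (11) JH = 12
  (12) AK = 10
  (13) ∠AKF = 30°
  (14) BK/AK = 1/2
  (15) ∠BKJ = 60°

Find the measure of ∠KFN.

Step 1: By the law of cosines on triangle FKN: FN² = 5² + 5² − 2·5·5·cos(90°) = 50, so FN = 5·√2.
Step 2: By the inverse law of cosines on triangle KFN: cos(∠KFN) = (5² + (5·√2)² − 5²) / (2·5·5·√2) = 50/70.71 = 0.7071, so ∠KFN = 45°.

Therefore, the measure of angle ∠KFN = 45°.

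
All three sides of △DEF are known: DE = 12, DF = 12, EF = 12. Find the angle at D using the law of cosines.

By the inverse law of cosines: cos(D) = (DE² + DF² - EF²) / (2 × DE × DF)
cos(D) = (12² + 12² - (12)²) / (2 × 12 × 12)
cos(D) = (144 + 144 - (144)) / 288
cos(D) = 1/2
D = arccos(1/2) = 60°

60°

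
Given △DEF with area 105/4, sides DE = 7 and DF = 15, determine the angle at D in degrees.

From the SAS area formula Area = (1/2)ab sin(C), rearranging gives sin(C) = 2*Area/(ab).
sin(C) = 2 * 105/4 / (105) = 1/2.
Therefore C = arcsin(1/2) = 30°.
Since sin(180° - C) = sin(C), the obtuse angle 150° gives the same area, so C = 30° or C = 150°.

30° or 150°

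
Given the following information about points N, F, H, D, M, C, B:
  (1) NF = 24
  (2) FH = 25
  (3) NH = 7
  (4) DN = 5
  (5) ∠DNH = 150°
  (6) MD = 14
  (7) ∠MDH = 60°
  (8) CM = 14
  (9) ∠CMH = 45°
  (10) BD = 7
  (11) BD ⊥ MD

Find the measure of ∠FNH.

Step 1: By the inverse law of cosines on triangle FNH: cos(∠FNH) = (24² + 7² − 25²) / (2·24·7) = 0/336 = 0, so ∠FNH = 90°.

Therefore, the measure of angle ∠FNH = 90°.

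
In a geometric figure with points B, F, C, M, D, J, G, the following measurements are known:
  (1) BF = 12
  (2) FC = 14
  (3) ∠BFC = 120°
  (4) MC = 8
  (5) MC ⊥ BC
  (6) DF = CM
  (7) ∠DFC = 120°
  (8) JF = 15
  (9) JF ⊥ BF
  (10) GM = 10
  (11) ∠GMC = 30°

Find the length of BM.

Step 1: By the law of cosines on triangle BFC: BC² = 12² + 14² − 2·12·14·cos(120°) = 508, so BC = 2·√127.
Step 2: By the law of cosines on triangle BCM: BM² = (2·√127)² + 8² − 2·2·√127·8·cos(90°) = 572, so BM = 2·√143.

Therefore, the length of BM = 2·√143.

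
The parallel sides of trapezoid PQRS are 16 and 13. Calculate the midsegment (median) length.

midsegment = (16 + 13) / 2 = 29 / 2 = 29/2

29/2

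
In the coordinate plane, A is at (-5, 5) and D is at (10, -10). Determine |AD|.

d = sqrt((10 - -5)^2 + (-10 - 5)^2)
d = sqrt(15^2 + -15^2)
d = sqrt(225 + 225)
d = sqrt(450) = 15*sqrt(2)

15*sqrt(2)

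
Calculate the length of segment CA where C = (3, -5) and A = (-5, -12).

The horizontal distance is |-5 - 3| = 8 and the vertical distance is |-12 - -5| = 7.
By the Pythagorean theorem, d = sqrt(8^2 + 7^2) = sqrt(113).

sqrt(113)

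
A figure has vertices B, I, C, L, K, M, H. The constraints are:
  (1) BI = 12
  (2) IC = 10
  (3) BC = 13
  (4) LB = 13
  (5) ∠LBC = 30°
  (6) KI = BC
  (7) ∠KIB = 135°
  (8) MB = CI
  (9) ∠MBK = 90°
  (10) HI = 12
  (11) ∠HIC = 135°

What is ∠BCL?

Step 1: By the law of cosines on triangle CBL: CL² = 13² + 13² − 2·13·13·cos(30°) = 45.28, so CL ≈ 6.73.
Step 2: By the inverse law of cosines on triangle BCL: cos(∠BCL) = (13² + 6.73² − 13²) / (2·13·6.73) = 45.28/174.96 = 0.2588, so ∠BCL = 75°.

Therefore, the measure of angle ∠BCL = 75°.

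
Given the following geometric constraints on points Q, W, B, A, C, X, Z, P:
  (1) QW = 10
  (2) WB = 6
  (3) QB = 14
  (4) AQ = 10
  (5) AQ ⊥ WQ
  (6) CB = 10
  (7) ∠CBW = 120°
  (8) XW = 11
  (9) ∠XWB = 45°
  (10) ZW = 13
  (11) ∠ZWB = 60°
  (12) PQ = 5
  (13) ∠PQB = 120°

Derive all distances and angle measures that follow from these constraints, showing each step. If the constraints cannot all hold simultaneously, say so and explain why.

The constraints are consistent.

Step 1: From WQ = 10, QA = 10, and ∠WQA = 90°, by the law of cosines:
  WA² = WQ² + QA² - 2·WQ·QA·cos(90°) = 100 + 100 - 0 = 200
  WA = 10·√2

Step 2: From WB = 6, BC = 10, and ∠WBC = 120°, by the law of cosines:
  WC² = WB² + BC² - 2·WB·BC·cos(120°) = 36 + 100 + 60 = 196
  WC = 14

Step 3: From BW = 6, WX = 11, and ∠BWX = 45°, by the law of cosines:
  BX² = BW² + WX² - 2·BW·WX·cos(45°) = 36 + 121 - 93.34 = 63.66
  BX ≈ 7.98

Step 4: From BW = 6, WZ = 13, and ∠BWZ = 60°, by the law of cosines:
  BZ² = BW² + WZ² - 2·BW·WZ·cos(60°) = 36 + 169 - 78 = 127
  BZ = √127

Step 5: From BQ = 14, QP = 5, and ∠BQP = 120°, by the law of cosines:
  BP² = BQ² + QP² - 2·BQ·QP·cos(120°) = 196 + 25 + 70 = 291
  BP ≈ 17.06

Step 6: From QB = 14, QW = 10, BW = 6, by the inverse law of cosines:
  cos(∠BQW) = (QB² + QW² - BW²) / (2·QB·QW)
  ∠BQW = 21.79°

Step 7: From WB = 6, WQ = 10, BQ = 14, by the inverse law of cosines:
  cos(∠BWQ) = (WB² + WQ² - BQ²) / (2·WB·WQ)
  ∠BWQ = 120°

Step 8: From BQ = 14, BW = 6, QW = 10, by the inverse law of cosines:
  cos(∠QBW) = (BQ² + BW² - QW²) / (2·BQ·BW)
  ∠QBW = 38.21°

Step 9: From WA = 10·√2, WQ = 10, AQ = 10, by the inverse law of cosines:
  cos(∠AWQ) = (WA² + WQ² - AQ²) / (2·WA·WQ)
  ∠AWQ = 45°

Step 10: From WB = 6, WC = 14, BC = 10, by the inverse law of cosines:
  cos(∠BWC) = (WB² + WC² - BC²) / (2·WB·WC)
  ∠BWC = 38.21°

Step 11: From BP = 17.06, BQ = 14, PQ = 5, by the inverse law of cosines:
  cos(∠PBQ) = (BP² + BQ² - PQ²) / (2·BP·BQ)
  ∠PBQ = 14.7°

Step 12: From BW = 6, BX = 7.98, WX = 11, by the inverse law of cosines:
  cos(∠WBX) = (BW² + BX² - WX²) / (2·BW·BX)
  ∠WBX = 102.88°

Step 13: From BW = 6, BZ = √127, WZ = 13, by the inverse law of cosines:
  cos(∠WBZ) = (BW² + BZ² - WZ²) / (2·BW·BZ)
  ∠WBZ = 92.54°

Step 14: From AQ = 10, AW = 10·√2, QW = 10, by the inverse law of cosines:
  cos(∠QAW) = (AQ² + AW² - QW²) / (2·AQ·AW)
  ∠QAW = 45°

Step 15: From CB = 10, CW = 14, BW = 6, by the inverse law of cosines:
  cos(∠BCW) = (CB² + CW² - BW²) / (2·CB·CW)
  ∠BCW = 21.79°

Step 16: From XB = 7.98, XW = 11, BW = 6, by the inverse law of cosines:
  cos(∠BXW) = (XB² + XW² - BW²) / (2·XB·XW)
  ∠BXW = 32.12°

Step 17: From ZB = √127, ZW = 13, BW = 6, by the inverse law of cosines:
  cos(∠BZW) = (ZB² + ZW² - BW²) / (2·ZB·ZW)
  ∠BZW = 27.46°

Step 18: From PB = 17.06, PQ = 5, BQ = 14, by the inverse law of cosines:
  cos(∠BPQ) = (PB² + PQ² - BQ²) / (2·PB·PQ)
  ∠BPQ = 45.3°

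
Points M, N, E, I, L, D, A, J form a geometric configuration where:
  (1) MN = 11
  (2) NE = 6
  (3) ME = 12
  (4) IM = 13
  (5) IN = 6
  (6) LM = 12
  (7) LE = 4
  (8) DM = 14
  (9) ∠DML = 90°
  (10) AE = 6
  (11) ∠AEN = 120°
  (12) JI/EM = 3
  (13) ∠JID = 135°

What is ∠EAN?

Step 1: By the law of cosines on triangle AEN: AN² = 6² + 6² − 2·6·6·cos(120°) = 108, so AN = 6·√3.
Step 2: By the inverse law of cosines on triangle EAN: cos(∠EAN) = (6² + (6·√3)² − 6²) / (2·6·6·√3) = 108/124.71 = 0.866, so ∠EAN = 30°.

Therefore, the measure of angle ∠EAN = 30°.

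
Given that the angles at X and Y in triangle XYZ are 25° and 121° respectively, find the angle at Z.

Let angle Z = x. Then 25 + 121 + x = 180.
x = 180 - 146 = 34 degrees.

34 degrees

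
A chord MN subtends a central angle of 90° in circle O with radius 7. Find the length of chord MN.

Chord = 2(7) sin(45°) = 7*sqrt(2)

7*sqrt(2)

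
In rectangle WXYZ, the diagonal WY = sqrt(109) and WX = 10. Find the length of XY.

Using the Pythagorean theorem: d^2 = a^2 + b^2
b^2 = d^2 - a^2
b^2 = 109 - 100
b^2 = 9
b = sqrt(9) = 3

3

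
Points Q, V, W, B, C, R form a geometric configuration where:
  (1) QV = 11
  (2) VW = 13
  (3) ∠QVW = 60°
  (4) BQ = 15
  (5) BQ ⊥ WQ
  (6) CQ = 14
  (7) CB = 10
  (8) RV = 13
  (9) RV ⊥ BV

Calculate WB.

Step 1: By the law of cosines on triangle QVW: QW² = 11² + 13² − 2·11·13·cos(60°) = 147, so QW = 7·√3.
Step 2: By the law of cosines on triangle WQB: WB² = (7·√3)² + 15² − 2·7·√3·15·cos(90°) = 372, so WB = 2·√93.

Therefore, the length of WB = 2·√93.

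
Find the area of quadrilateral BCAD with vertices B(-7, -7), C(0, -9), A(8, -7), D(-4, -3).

Using the Shoelace formula for a quadrilateral (vertices in order):
Area = (1/2)|sum of (x_i * y_(i+1) - x_(i+1) * y_i)|
Terms: (-7*-9 - 0*-7) = 63, (0*-7 - 8*-9) = 72, (8*-3 - -4*-7) = -52, (-4*-7 - -7*-3) = 7
Sum = 90
Area = (1/2)(90) = 45

45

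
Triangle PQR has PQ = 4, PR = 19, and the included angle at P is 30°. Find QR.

Law of cosines: QR^2 = 4^2 + 19^2 - 2(4)(19)cos(30°) = 377 - 76*sqrt(3), so QR = sqrt(377 - 76*sqrt(3)).

sqrt(377 - 76*sqrt(3))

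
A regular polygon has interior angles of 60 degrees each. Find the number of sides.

Each interior angle of a regular n-gon is (n - 2) * 180 / n.
Setting this equal to 60:
(n - 2) * 180 / n = 60
Each exterior angle = 180 - 60 = 120 degrees.
Since exterior angles sum to 360: n = 360 / 120 = 3.

3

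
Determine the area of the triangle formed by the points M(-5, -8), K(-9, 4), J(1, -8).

The Shoelace formula computes the area from vertex coordinates by summing cross products.
For vertices (-5,-8), (-9,4), (1,-8):
Signed sum = -5*4 - -9*-8 + -9*-8 - 1*4 + 1*-8 - -5*-8
= -92 + 68 + -48 = -72
Area = (1/2)|-72| = 36.

36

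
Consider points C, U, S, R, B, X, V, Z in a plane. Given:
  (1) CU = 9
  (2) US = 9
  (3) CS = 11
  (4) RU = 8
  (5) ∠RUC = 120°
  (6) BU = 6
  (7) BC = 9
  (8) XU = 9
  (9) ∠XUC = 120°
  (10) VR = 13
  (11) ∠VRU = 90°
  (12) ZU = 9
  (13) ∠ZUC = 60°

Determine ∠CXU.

Step 1: By the law of cosines on triangle XUC: XC² = 9² + 9² − 2·9·9·cos(120°) = 243, so XC = 9·√3.
Step 2: By the inverse law of cosines on triangle CXU: cos(∠CXU) = ((9·√3)² + 9² − 9²) / (2·9·√3·9) = 243/280.59 = 0.866, so ∠CXU = 30°.

Therefore, the measure of angle ∠CXU = 30°.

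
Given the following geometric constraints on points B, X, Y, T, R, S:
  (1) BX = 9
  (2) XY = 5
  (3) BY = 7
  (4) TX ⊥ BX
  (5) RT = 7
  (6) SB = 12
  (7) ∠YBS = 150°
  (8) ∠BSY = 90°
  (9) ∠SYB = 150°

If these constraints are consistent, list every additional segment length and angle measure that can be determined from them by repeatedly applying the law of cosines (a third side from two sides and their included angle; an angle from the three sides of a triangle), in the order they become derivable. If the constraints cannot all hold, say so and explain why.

These constraints are not satisfiable: (7), (8) and (9) are the three interior angles of triangle YBS, which must sum to 180°, but 150° + 90° + 150° = 390°. No planar figure meets all of them, so nothing further can be derived.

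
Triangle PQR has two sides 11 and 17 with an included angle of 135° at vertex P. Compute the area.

Area = (1/2)(11)(17) sin(135°) = (1/2)(11)(17)(sqrt(2)/2) = 187*sqrt(2)/4

187*sqrt(2)/4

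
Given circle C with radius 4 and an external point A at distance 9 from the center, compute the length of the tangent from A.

tangent = √(d² - r²) = √(9² - 4²) = √(81 - 16) = √65 = sqrt(65)

sqrt(65)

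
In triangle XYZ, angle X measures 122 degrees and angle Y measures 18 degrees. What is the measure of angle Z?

Let angle Z = x. Then 122 + 18 + x = 180.
x = 180 - 140 = 40 degrees.

40 degrees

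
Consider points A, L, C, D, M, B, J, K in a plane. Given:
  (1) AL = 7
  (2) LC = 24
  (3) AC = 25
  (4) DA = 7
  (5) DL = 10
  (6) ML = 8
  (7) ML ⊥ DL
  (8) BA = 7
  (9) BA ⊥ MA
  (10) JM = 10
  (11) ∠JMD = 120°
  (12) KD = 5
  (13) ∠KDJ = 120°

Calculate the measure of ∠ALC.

Step 1: By the inverse law of cosines on triangle ALC: cos(∠ALC) = (7² + 24² − 25²) / (2·7·24) = 0/336 = 0, so ∠ALC = 90°.

Therefore, the measure of angle ∠ALC = 90°.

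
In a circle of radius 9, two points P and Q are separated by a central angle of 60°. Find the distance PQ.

Chord = 2(9) sin(30°) = 9

9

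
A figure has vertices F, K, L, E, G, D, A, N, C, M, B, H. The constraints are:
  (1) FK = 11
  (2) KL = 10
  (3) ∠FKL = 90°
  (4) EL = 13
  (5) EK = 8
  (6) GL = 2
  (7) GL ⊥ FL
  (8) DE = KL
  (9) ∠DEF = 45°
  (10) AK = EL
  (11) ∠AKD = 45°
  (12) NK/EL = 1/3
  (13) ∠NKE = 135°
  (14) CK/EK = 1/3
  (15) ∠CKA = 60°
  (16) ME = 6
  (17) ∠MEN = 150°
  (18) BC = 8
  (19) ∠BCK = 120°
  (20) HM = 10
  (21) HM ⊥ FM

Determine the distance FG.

Step 1: By the law of cosines on triangle LKF: LF² = 10² + 11² − 2·10·11·cos(90°) = 221, so LF ≈ 14.87.
Step 2: By the law of cosines on triangle FLG: FG² = 14.87² + 2² − 2·14.87·2·cos(90°) = 225, so FG = 15.

Therefore, the length of FG = 15.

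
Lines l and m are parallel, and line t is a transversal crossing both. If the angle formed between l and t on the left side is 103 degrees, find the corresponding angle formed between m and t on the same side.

Corresponding angles formed by parallel lines and a transversal are equal.
The given angle is 103 degrees.
The corresponding angle = 103 degrees.

103 degrees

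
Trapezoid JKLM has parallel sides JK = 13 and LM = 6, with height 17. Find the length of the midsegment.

The midsegment of a trapezoid = (base1 + base2) / 2
midsegment = (13 + 6) / 2
midsegment = 19 / 2
midsegment = 19/2

19/2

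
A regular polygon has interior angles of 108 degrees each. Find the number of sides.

Exterior angle = 180 - 108 = 72. n = 360 / 72 = 5.

5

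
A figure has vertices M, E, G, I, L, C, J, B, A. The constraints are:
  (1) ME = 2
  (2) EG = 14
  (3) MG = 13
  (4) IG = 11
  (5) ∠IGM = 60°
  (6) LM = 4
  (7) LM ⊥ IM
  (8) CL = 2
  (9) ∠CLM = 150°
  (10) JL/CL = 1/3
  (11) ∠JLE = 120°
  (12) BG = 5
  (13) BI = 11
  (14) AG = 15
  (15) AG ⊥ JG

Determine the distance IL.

Step 1: By the law of cosines on triangle IGM: IM² = 11² + 13² − 2·11·13·cos(60°) = 147, so IM = 7·√3.
Step 2: By the law of cosines on triangle IML: IL² = (7·√3)² + 4² − 2·7·√3·4·cos(90°) = 163, so IL = √163.

Therefore, the length of IL = √163.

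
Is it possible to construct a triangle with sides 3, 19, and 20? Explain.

For three segments to close into a triangle, no single side can be as long as the other two combined.
The longest side is 20, and 3 + 19 = 22 > 20.
A triangle can be formed.

Yes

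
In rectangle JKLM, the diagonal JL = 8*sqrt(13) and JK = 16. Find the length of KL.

The diagonal of a rectangle forms a right triangle with the two sides.
Rearranging the Pythagorean theorem: missing side = sqrt(d^2 - known^2).
= sqrt(832 - 256) = sqrt(576) = 24.

24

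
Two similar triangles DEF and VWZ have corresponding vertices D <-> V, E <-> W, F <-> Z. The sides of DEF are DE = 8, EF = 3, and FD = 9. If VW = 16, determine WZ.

Since the triangles are similar, the ratio of corresponding sides is constant.
Scale factor k = VW / DE = 16 / 8 = 2
WZ = k * EF = 2 * 3 = 6

6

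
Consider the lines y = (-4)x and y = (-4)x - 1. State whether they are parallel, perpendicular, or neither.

Slope of line 1: m1 = -4
Slope of line 2: m2 = -4
Two lines are parallel if and only if they have equal slopes (or both are vertical).
Here m1 = m2 = -4, confirming the lines are parallel.

Parallel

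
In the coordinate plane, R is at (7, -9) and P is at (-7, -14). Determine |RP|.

d = sqrt((-14)^2 + (-5)^2) = sqrt(221)

sqrt(221)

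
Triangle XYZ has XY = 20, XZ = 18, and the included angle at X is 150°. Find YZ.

When two sides and the included angle are known, the law of cosines gives the third side.
c^2 = a^2 + b^2 - 2ab cos(C) generalizes the Pythagorean theorem to non-right triangles.
Here: YZ^2 = 400 + 324 - 720*(-sqrt(3)/2) = 360*sqrt(3) + 724
YZ = 2*sqrt(90*sqrt(3) + 181)

2*sqrt(90*sqrt(3) + 181)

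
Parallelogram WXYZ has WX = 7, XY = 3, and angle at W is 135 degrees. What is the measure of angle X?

Consecutive angles are supplementary: angle X = 180 - 135 = 45 degrees.

45 degrees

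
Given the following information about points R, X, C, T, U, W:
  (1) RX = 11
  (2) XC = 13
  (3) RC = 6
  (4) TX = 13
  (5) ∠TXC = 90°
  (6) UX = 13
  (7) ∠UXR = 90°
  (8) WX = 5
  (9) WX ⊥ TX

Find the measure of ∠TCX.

Step 1: By the law of cosines on triangle CXT: CT² = 13² + 13² − 2·13·13·cos(90°) = 338, so CT = 13·√2.
Step 2: By the inverse law of cosines on triangle TCX: cos(∠TCX) = ((13·√2)² + 13² − 13²) / (2·13·√2·13) = 338/478 = 0.7071, so ∠TCX = 45°.

Therefore, the measure of angle ∠TCX = 45°.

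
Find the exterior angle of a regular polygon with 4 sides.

Each exterior angle of a regular n-gon is 360 / n.
For n = 4: 360 / 4 = 90 degrees.

90 degrees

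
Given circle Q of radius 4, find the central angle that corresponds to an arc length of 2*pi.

The full circumference is 2πr = 8*pi.
The arc is 2*pi / 8*pi = 1/4 of the full circle.
So the central angle = 1/4 × 360° = 90°.

90°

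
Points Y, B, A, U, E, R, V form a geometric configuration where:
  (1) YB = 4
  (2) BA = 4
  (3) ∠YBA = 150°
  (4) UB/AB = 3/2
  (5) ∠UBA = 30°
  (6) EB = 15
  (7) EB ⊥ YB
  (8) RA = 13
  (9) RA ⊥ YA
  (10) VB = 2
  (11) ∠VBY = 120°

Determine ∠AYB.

Step 1: By the law of cosines on triangle YBA: YA² = 4² + 4² − 2·4·4·cos(150°) = 59.71, so YA ≈ 7.73.
Step 2: By the inverse law of cosines on triangle AYB: cos(∠AYB) = (7.73² + 4² − 4²) / (2·7.73·4) = 59.71/61.82 = 0.9659, so ∠AYB = 15°.

Therefore, the measure of angle ∠AYB = 15°.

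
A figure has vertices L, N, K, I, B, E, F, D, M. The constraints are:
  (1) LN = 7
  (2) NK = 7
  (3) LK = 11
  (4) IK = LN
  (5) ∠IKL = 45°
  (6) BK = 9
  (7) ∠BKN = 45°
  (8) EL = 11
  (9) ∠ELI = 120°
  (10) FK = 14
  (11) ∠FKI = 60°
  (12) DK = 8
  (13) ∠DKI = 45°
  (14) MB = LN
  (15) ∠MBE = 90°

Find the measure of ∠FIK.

From the given relations: IK = LN = 7.
Step 1: By the law of cosines on triangle IKF: IF² = 7² + 14² − 2·7·14·cos(60°) = 147, so IF = 7·√3.
Step 2: By the inverse law of cosines on triangle FIK: cos(∠FIK) = ((7·√3)² + 7² − 14²) / (2·7·√3·7) = 0/169.74 = 0, so ∠FIK = 90°.

Therefore, the measure of angle ∠FIK = 90°.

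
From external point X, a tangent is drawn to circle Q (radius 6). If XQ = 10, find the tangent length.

tangent = √(d² - r²) = √(10² - 6²) = √(100 - 36) = √64 = 8

8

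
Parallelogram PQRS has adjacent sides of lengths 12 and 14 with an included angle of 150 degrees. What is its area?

The area of a parallelogram equals the product of two adjacent sides times the sine of the included angle.
This is because the height equals 14 * sin(150°) = 7.
Area = 12 * 7 = 84

84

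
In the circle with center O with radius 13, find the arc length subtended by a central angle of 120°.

Arc length = 2πr × θ/360
= 2π × 13 × 1/3
= 26*pi/3

26*pi/3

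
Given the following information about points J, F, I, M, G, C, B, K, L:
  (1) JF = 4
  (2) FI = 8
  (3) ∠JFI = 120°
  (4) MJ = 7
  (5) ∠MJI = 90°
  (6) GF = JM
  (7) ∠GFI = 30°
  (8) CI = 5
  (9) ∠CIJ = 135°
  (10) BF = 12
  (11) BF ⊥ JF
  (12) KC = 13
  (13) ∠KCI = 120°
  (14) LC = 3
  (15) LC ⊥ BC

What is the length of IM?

Step 1: By the law of cosines on triangle JFI: JI² = 4² + 8² − 2·4·8·cos(120°) = 112, so JI = 4·√7.
Step 2: By the law of cosines on triangle IJM: IM² = (4·√7)² + 7² − 2·4·√7·7·cos(90°) = 161, so IM = √161.

Therefore, the length of IM = √161.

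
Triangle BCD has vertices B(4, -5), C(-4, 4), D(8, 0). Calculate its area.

The Shoelace formula computes the area from vertex coordinates by summing cross products.
For vertices (4,-5), (-4,4), (8,0):
Signed sum = 4*4 - -4*-5 + -4*0 - 8*4 + 8*-5 - 4*0
= -4 + -32 + -40 = -76
Area = (1/2)|-76| = 38.

38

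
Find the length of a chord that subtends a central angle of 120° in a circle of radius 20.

Drop a perpendicular from the center to the chord, bisecting both the chord and the central angle.
Each half-chord = r sin(θ/2) = 20 sin(60°).
The full chord = 2 × 20 × sin(60°) = 20*sqrt(3).

20*sqrt(3)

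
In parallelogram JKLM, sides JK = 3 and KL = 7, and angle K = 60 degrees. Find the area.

The area of a parallelogram equals the product of two adjacent sides times the sine of the included angle.
This is because the height equals 7 * sin(60°) = 7*sqrt(3)/2.
Area = 3 * 7*sqrt(3)/2 = 21*sqrt(3)/2

21*sqrt(3)/2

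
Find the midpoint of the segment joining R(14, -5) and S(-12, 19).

The midpoint is the average of the coordinates:
x: (14 + -12)/2 = 1
y: (-5 + 19)/2 = 7
Midpoint = (1, 7)

(1, 7)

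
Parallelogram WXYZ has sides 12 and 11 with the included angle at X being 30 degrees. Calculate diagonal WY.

The diagonal of a parallelogram can be found by treating two adjacent sides and the diagonal as a triangle.
Applying the law of cosines with sides 12, 11 and included angle 30°:
d^2 = 144 + 121 - 264*cos(30°) = 265 - 132*sqrt(3)
d = sqrt(265 - 132*sqrt(3))

sqrt(265 - 132*sqrt(3))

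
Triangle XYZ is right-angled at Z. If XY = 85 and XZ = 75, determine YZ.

By the Pythagorean theorem: YZ^2 = XY^2 - XZ^2
YZ^2 = 85^2 - 75^2 = 7225 - 5625 = 1600
YZ = sqrt(1600) = 40

40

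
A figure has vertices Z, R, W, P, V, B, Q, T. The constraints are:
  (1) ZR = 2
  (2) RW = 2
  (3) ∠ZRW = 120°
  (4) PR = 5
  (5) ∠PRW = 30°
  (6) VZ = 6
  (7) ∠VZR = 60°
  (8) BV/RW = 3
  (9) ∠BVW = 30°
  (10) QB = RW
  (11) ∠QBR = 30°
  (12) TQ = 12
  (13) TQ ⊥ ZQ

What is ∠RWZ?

Step 1: By the law of cosines on triangle WRZ: WZ² = 2² + 2² − 2·2·2·cos(120°) = 12, so WZ = 2·√3.
Step 2: By the inverse law of cosines on triangle RWZ: cos(∠RWZ) = (2² + (2·√3)² − 2²) / (2·2·2·√3) = 12/13.86 = 0.866, so ∠RWZ = 30°.

Therefore, the measure of angle ∠RWZ = 30°.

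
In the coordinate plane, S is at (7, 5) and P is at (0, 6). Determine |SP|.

d = sqrt((0 - 7)^2 + (6 - 5)^2)
d = sqrt(-7^2 + 1^2)
d = sqrt(49 + 1)
d = sqrt(50) = 5*sqrt(2)

5*sqrt(2)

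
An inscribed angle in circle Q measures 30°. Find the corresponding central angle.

By the inscribed angle theorem, the central angle is twice the inscribed angle.
Central angle = 2 × 30° = 60°

60°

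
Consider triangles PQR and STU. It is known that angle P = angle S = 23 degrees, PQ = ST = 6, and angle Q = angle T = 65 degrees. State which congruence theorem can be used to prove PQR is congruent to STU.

Consider the given information: angle P = angle S = 23 degrees, PQ = ST = 6, and angle Q = angle T = 65 degrees
This is not SSS or AAS: SSS requires all three pairs of sides, but we don't have that. AAS requires two angles and a non-included side.
The correct criterion is ASA. Two pairs of corresponding angles and the included side are equal (Angle-Side-Angle).

ASA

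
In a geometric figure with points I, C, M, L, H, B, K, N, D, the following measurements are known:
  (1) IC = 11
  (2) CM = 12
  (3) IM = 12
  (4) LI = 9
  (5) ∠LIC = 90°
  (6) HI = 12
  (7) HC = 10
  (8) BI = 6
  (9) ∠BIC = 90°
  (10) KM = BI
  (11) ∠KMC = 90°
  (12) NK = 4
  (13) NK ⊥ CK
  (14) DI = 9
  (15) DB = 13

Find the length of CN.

From the given relations: KM = BI = 6.
Step 1: By the law of cosines on triangle CMK: CK² = 12² + 6² − 2·12·6·cos(90°) = 180, so CK = 6·√5.
Step 2: By the law of cosines on triangle CKN: CN² = (6·√5)² + 4² − 2·6·√5·4·cos(90°) = 196, so CN = 14.

Therefore, the length of CN = 14.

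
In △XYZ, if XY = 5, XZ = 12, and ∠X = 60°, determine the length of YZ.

When two sides and the included angle are known, the law of cosines gives the third side.
c^2 = a^2 + b^2 - 2ab cos(C) generalizes the Pythagorean theorem to non-right triangles.
Here: YZ^2 = 25 + 144 - 120*(1/2) = 109
YZ = sqrt(109)

sqrt(109)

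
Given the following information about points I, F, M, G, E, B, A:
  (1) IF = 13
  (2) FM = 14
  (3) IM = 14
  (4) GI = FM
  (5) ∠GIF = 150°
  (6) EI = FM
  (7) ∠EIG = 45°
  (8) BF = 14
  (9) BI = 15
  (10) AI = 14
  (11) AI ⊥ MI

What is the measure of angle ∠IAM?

Step 1: By the law of cosines on triangle AIM: AM² = 14² + 14² − 2·14·14·cos(90°) = 392, so AM = 14·√2.
Step 2: By the inverse law of cosines on triangle IAM: cos(∠IAM) = (14² + (14·√2)² − 14²) / (2·14·14·√2) = 392/554.37 = 0.7071, so ∠IAM = 45°.

Therefore, the measure of angle ∠IAM = 45°.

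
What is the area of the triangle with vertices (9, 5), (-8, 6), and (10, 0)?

The Shoelace formula computes the area from vertex coordinates by summing cross products.
For vertices (9,5), (-8,6), (10,0):
Signed sum = 9*6 - -8*5 + -8*0 - 10*6 + 10*5 - 9*0
= 94 + -60 + 50 = 84
Area = (1/2)|84| = 42.

42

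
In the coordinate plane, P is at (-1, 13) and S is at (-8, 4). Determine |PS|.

d = sqrt((-8 - -1)^2 + (4 - 13)^2)
d = sqrt(-7^2 + -9^2)
d = sqrt(49 + 81)
d = sqrt(130)

sqrt(130)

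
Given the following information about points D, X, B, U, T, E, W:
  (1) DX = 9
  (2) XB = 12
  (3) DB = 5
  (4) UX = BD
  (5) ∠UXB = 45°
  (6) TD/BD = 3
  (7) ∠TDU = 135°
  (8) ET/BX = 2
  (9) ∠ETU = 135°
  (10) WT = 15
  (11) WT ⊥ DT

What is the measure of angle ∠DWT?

From the given relations: TD = 3·BD = 3·5 = 15.
Step 1: By the law of cosines on triangle WTD: WD² = 15² + 15² − 2·15·15·cos(90°) = 450, so WD = 15·√2.
Step 2: By the inverse law of cosines on triangle DWT: cos(∠DWT) = ((15·√2)² + 15² − 15²) / (2·15·√2·15) = 450/636.4 = 0.7071, so ∠DWT = 45°.

Therefore, the measure of angle ∠DWT = 45°.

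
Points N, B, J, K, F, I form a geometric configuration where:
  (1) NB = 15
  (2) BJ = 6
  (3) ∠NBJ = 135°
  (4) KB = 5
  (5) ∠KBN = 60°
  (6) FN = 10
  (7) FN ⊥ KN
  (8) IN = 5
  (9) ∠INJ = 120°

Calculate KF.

Step 1: By the law of cosines on triangle NBK: NK² = 15² + 5² − 2·15·5·cos(60°) = 175, so NK = 5·√7.
Step 2: By the law of cosines on triangle KNF: KF² = (5·√7)² + 10² − 2·5·√7·10·cos(90°) = 275, so KF = 5·√11.

Therefore, the length of KF = 5·√11.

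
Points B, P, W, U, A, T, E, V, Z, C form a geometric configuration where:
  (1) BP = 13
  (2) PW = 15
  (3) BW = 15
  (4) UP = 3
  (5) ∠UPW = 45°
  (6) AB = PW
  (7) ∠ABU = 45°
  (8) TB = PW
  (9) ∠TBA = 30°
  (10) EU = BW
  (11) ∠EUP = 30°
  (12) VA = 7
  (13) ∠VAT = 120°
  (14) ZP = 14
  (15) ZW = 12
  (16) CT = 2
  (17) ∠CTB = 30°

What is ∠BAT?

From the given relations: AB = PW = 15; TB = PW = 15.
Step 1: By the law of cosines on triangle ABT: AT² = 15² + 15² − 2·15·15·cos(30°) = 60.29, so AT ≈ 7.76.
Step 2: By the inverse law of cosines on triangle BAT: cos(∠BAT) = (15² + 7.76² − 15²) / (2·15·7.76) = 60.29/232.94 = 0.2588, so ∠BAT = 75°.

Therefore, the measure of angle ∠BAT = 75°.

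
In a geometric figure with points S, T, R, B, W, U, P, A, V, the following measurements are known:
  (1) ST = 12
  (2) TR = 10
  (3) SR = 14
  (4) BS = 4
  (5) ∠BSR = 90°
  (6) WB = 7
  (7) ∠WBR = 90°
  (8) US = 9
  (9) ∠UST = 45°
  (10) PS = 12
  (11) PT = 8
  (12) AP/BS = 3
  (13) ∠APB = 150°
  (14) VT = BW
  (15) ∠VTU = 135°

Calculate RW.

Step 1: By the law of cosines on triangle BSR: BR² = 4² + 14² − 2·4·14·cos(90°) = 212, so BR = 2·√53.
Step 2: By the law of cosines on triangle RBW: RW² = (2·√53)² + 7² − 2·2·√53·7·cos(90°) = 261, so RW = 3·√29.

Therefore, the length of RW = 3·√29.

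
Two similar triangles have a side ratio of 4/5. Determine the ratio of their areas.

Area ratio = (side ratio)^2 = (4/5)^2 = 16:25.

16:25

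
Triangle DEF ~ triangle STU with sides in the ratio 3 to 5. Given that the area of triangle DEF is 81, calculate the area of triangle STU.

For similar figures, the area ratio equals the square of the side ratio.
Side ratio (DEF to STU) = 3:5, so area ratio = 3^2:5^2 = 9:25.
If the area of DEF is 81, then the area of STU = 81 * (25/9) = 225.

225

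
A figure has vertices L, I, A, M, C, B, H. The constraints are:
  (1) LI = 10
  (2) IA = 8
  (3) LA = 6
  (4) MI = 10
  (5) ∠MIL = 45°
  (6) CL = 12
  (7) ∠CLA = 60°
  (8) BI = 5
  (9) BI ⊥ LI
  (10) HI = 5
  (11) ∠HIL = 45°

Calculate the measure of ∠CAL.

Step 1: By the law of cosines on triangle ALC: AC² = 6² + 12² − 2·6·12·cos(60°) = 108, so AC = 6·√3.
Step 2: By the inverse law of cosines on triangle CAL: cos(∠CAL) = ((6·√3)² + 6² − 12²) / (2·6·√3·6) = 0/124.71 = 0, so ∠CAL = 90°.

Therefore, the measure of angle ∠CAL = 90°.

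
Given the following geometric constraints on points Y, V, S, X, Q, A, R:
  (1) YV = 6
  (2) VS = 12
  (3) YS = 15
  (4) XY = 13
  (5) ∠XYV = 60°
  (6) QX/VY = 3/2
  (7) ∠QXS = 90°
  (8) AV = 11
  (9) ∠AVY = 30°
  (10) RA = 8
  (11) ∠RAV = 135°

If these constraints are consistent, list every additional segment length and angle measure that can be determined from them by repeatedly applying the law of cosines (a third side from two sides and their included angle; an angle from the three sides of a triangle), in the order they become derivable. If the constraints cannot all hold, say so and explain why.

The constraints are consistent. Derivable facts, in order:
After 1 step:
- VR ≈ 17.59
- VX = √127
- YA ≈ 6.53
- ∠SVY = 108.21°
- ∠SYV = 49.46°
- ∠VSY = 22.33°
After 2 steps:
- ∠ARV = 26.24°
- ∠AVR = 18.76°
- ∠AYV = 122.67°
- ∠VAY = 27.33°
- ∠VXY = 27.46°
- ∠XVY = 92.54°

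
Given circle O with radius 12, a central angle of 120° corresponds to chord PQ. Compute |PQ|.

Chord = 2(12) sin(60°) = 12*sqrt(3)

12*sqrt(3)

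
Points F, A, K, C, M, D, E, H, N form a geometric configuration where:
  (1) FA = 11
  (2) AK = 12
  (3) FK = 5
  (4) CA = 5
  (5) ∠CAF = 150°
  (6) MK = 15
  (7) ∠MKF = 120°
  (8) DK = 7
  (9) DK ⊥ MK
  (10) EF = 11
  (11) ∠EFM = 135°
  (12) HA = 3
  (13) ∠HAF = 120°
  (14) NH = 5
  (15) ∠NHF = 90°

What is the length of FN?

Step 1: By the law of cosines on triangle FAH: FH² = 11² + 3² − 2·11·3·cos(120°) = 163, so FH = √163.
Step 2: By the law of cosines on triangle FHN: FN² = √163² + 5² − 2·√163·5·cos(90°) = 188, so FN = 2·√47.

Therefore, the length of FN = 2·√47.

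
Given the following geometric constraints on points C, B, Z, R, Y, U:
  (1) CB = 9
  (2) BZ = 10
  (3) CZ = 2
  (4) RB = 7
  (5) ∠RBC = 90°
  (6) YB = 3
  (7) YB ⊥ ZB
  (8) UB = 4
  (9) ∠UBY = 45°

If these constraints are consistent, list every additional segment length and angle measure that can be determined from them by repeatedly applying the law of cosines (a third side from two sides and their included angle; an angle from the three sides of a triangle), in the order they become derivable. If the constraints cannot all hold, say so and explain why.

The constraints are consistent. Derivable facts, in order:
After 1 step:
- CR = √130
- YU ≈ 2.83
- ZY = √109
- ∠BCZ = 114.62°
- ∠BZC = 54.9°
- ∠CBZ = 10.48°
After 2 steps:
- ∠BCR = 37.87°
- ∠BRC = 52.13°
- ∠BUY = 48.47°
- ∠BYU = 86.53°
- ∠BYZ = 73.3°
- ∠BZY = 16.7°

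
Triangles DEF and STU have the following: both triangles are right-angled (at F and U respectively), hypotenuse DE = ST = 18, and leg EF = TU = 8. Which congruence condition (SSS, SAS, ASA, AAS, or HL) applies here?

Consider the given information: both triangles are right-angled (at F and U respectively), hypotenuse DE = ST = 18, and leg EF = TU = 8
This is not SAS or ASA: SAS requires two sides and the included angle between them. ASA requires two angles and the side between them.
The correct criterion is HL. The hypotenuse and one leg of two right triangles are equal (Hypotenuse-Leg).

HL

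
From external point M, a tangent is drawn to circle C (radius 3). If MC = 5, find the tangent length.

The tangent, radius, and line from the external point to the center form a right triangle.
The right angle is where the tangent meets the radius.
By the Pythagorean theorem: tangent² + 3² = 5²
tangent² = 25 - 9 = 16
tangent = 4

4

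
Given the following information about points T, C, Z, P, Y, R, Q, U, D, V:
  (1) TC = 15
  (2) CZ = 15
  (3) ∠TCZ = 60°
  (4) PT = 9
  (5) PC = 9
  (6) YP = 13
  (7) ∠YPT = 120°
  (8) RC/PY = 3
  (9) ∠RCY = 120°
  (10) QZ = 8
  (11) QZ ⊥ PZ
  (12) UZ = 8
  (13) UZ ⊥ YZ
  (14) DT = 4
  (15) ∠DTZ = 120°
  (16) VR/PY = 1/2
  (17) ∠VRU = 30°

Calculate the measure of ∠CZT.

Step 1: By the law of cosines on triangle ZCT: ZT² = 15² + 15² − 2·15·15·cos(60°) = 225, so ZT = 15.
Step 2: By the inverse law of cosines on triangle CZT: cos(∠CZT) = (15² + 15² − 15²) / (2·15·15) = 225/450 = 0.5, so ∠CZT = 60°.

Therefore, the measure of angle ∠CZT = 60°.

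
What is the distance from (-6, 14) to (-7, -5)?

d = sqrt((-1)^2 + (-19)^2) = sqrt(362)

sqrt(362)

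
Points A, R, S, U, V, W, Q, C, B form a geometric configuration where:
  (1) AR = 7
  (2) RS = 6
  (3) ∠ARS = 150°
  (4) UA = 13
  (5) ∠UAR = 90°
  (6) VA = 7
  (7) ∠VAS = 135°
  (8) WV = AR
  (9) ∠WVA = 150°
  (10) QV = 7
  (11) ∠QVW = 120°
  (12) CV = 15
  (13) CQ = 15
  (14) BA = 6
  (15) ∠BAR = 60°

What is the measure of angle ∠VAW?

From the given relations: WV = AR = 7.
Step 1: By the law of cosines on triangle AVW: AW² = 7² + 7² − 2·7·7·cos(150°) = 182.87, so AW ≈ 13.52.
Step 2: By the inverse law of cosines on triangle VAW: cos(∠VAW) = (7² + 13.52² − 7²) / (2·7·13.52) = 182.87/189.32 = 0.9659, so ∠VAW = 15°.

Therefore, the measure of angle ∠VAW = 15°.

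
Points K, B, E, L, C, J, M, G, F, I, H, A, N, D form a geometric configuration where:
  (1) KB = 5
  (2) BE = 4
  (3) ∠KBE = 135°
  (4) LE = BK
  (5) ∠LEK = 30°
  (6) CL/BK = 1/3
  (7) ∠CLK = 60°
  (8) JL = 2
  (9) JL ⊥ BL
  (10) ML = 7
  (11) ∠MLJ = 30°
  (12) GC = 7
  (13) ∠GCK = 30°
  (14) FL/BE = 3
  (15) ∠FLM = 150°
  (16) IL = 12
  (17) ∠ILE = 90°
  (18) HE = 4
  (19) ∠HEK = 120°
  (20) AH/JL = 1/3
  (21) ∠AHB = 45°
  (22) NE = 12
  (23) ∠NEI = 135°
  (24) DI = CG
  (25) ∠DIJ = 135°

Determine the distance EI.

From the given relations: LE = BK = 5.
Step 1: By the law of cosines on triangle ELI: EI² = 5² + 12² − 2·5·12·cos(90°) = 169, so EI = 13.

Therefore, the length of EI = 13.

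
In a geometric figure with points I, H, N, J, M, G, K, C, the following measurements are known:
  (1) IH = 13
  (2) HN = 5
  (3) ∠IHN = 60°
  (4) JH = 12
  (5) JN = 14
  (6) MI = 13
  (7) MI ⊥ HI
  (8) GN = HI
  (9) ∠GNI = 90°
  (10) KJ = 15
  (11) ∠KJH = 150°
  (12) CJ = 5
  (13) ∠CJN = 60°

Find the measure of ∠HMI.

Step 1: By the law of cosines on triangle MIH: MH² = 13² + 13² − 2·13·13·cos(90°) = 338, so MH = 13·√2.
Step 2: By the inverse law of cosines on triangle HMI: cos(∠HMI) = ((13·√2)² + 13² − 13²) / (2·13·√2·13) = 338/478 = 0.7071, so ∠HMI = 45°.

Therefore, the measure of angle ∠HMI = 45°.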